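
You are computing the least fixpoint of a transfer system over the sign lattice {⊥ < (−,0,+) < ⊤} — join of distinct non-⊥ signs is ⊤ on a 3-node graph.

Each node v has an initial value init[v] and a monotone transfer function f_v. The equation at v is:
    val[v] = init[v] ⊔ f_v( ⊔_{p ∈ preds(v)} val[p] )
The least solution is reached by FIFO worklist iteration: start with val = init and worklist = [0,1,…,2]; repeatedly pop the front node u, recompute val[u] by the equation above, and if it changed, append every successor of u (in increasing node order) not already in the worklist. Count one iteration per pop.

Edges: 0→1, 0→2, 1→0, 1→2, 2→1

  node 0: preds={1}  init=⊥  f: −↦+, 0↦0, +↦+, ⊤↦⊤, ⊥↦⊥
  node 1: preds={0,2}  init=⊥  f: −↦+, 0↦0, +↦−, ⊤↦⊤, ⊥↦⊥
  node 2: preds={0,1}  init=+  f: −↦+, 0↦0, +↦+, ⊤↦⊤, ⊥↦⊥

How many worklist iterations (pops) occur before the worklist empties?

10

Worklist (10 pops):
  #1 pop 0: in=⊥ → ⊥ (no change)
  #2 pop 1: in=+ → − (was ⊥); enqueue [0]
  #3 pop 2: in=− → + (no change)
  #4 pop 0: in=− → + (was ⊥); enqueue [1,2]
  #5 pop 1: in=+ → − (no change)
  #6 pop 2: in=⊤ → ⊤ (was +); enqueue [1]
  #7 pop 1: in=⊤ → ⊤ (was −); enqueue [0,2]
  #8 pop 0: in=⊤ → ⊤ (was +); enqueue [1]
  #9 pop 2: in=⊤ → ⊤ (no change)
  #10 pop 1: in=⊤ → ⊤ (no change)

Fixpoint:
  val[0] = ⊤
  val[1] = ⊤
  val[2] = ⊤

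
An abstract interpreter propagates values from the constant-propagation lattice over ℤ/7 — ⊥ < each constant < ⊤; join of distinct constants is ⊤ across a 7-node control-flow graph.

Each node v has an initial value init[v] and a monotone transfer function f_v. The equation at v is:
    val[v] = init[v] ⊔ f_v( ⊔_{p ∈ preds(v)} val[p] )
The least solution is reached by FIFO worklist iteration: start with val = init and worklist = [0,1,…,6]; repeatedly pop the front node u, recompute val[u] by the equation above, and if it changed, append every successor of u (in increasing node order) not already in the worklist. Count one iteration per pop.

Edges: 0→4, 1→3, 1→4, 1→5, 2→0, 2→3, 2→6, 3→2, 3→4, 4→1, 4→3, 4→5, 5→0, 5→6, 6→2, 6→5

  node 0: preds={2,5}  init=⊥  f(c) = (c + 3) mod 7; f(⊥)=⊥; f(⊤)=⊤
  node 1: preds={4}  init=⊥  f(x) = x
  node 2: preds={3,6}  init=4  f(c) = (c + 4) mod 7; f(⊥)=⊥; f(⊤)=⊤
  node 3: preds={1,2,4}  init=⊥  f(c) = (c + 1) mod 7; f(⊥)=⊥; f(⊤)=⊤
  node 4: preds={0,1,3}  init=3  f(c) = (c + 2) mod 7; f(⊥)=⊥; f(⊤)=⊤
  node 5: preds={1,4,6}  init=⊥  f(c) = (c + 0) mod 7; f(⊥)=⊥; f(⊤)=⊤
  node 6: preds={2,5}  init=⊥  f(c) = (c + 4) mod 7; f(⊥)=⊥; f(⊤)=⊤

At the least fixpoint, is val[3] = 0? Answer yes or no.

Trace (14 dequeues):
  [1] u=0 | in 4 | out 0 | prev ⊥ | push {}
  [2] u=1 | in 3 | out 3 | prev ⊥ | push {}
  [3] u=2 | in ⊥ | out 4 | ==
  [4] u=3 | in ⊤ | out ⊤ | prev ⊥ | push {2}
  [5] u=4 | in ⊤ | out ⊤ | prev 3 | push {1,3}
  [6] u=5 | in ⊤ | out ⊤ | prev ⊥ | push {0}
  [7] u=6 | in ⊤ | out ⊤ | prev ⊥ | push {5}
  [8] u=2 | in ⊤ | out ⊤ | prev 4 | push {6}
  [9] u=1 | in ⊤ | out ⊤ | prev 3 | push {4}
  [10] u=3 | in ⊤ | out ⊤ | ==
  [11] u=0 | in ⊤ | out ⊤ | prev 0 | push {}
  [12] u=5 | in ⊤ | out ⊤ | ==
  [13] u=6 | in ⊤ | out ⊤ | ==
  [14] u=4 | in ⊤ | out ⊤ | ==

Converged values:
  [0] ⊤
  [1] ⊤
  [2] ⊤
  [3] ⊤
  [4] ⊤
  [5] ⊤
  [6] ⊤

no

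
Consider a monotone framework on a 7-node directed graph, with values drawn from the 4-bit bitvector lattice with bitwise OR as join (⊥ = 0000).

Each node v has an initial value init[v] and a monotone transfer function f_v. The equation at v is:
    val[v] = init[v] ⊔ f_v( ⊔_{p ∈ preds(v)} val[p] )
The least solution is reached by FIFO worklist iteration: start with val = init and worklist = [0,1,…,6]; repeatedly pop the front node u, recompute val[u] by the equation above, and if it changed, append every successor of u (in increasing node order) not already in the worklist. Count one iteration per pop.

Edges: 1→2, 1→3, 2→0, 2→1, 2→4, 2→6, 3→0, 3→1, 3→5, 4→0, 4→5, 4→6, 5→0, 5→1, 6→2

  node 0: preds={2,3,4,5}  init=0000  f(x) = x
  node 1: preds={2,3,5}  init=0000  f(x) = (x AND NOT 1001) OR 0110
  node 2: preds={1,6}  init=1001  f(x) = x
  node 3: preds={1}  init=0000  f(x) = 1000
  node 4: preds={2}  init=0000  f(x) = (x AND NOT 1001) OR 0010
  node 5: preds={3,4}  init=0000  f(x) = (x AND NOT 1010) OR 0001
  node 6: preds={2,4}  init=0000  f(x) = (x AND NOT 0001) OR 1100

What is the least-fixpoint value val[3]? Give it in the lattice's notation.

1000

Iteration log — 10 steps:
  step 1. node 0  ⊔preds=1001  new=1001  old=0000  +wl: 
  step 2. node 1  ⊔preds=1001  new=0110  old=0000  +wl: 
  step 3. node 2  ⊔preds=0110  new=1111  old=1001  +wl: 0,1
  step 4. node 3  ⊔preds=0110  new=1000  old=0000  +wl: 
  step 5. node 4  ⊔preds=1111  new=0110  old=0000  +wl: 
  step 6. node 5  ⊔preds=1110  new=0101  old=0000  +wl: 
  step 7. node 6  ⊔preds=1111  new=1110  old=0000  +wl: 2
  step 8. node 0  ⊔preds=1111  new=1111  old=1001  +wl: 
  step 9. node 1  ⊔preds=1111  new=0110  stable
  step 10. node 2  ⊔preds=1110  new=1111  stable

Least fixpoint reached:
  node 0: 1111
  node 1: 0110
  node 2: 1111
  node 3: 1000
  node 4: 0110
  node 5: 0101
  node 6: 1110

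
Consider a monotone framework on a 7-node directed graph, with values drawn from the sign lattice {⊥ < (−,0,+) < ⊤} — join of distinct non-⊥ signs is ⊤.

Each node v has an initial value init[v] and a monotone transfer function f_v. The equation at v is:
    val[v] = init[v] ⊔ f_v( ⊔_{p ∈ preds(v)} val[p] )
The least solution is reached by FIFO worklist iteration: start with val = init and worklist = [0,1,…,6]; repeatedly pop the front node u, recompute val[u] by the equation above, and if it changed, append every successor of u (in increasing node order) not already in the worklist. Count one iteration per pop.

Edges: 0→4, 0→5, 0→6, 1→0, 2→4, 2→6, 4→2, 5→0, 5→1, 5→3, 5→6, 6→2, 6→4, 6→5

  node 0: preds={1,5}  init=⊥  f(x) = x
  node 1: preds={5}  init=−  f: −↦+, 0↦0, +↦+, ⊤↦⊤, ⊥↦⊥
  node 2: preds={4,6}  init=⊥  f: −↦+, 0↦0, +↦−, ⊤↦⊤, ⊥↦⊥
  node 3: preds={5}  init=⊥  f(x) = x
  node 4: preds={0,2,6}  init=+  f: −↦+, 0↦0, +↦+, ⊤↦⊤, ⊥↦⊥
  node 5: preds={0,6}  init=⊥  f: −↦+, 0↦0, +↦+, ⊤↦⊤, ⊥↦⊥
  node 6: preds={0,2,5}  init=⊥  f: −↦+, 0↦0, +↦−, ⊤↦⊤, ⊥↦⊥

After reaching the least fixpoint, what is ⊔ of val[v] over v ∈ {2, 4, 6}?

Worklist (18 pops):
  #1 pop 0: in=− → − (was ⊥); enqueue []
  #2 pop 1: in=⊥ → − (no change)
  #3 pop 2: in=+ → − (was ⊥); enqueue []
  #4 pop 3: in=⊥ → ⊥ (no change)
  #5 pop 4: in=− → + (no change)
  #6 pop 5: in=− → + (was ⊥); enqueue [0,1,3]
  #7 pop 6: in=⊤ → ⊤ (was ⊥); enqueue [2,4,5]
  #8 pop 0: in=⊤ → ⊤ (was −); enqueue [6]
  #9 pop 1: in=+ → ⊤ (was −); enqueue [0]
  #10 pop 3: in=+ → + (was ⊥); enqueue []
  #11 pop 2: in=⊤ → ⊤ (was −); enqueue []
  #12 pop 4: in=⊤ → ⊤ (was +); enqueue [2]
  #13 pop 5: in=⊤ → ⊤ (was +); enqueue [1,3]
  #14 pop 6: in=⊤ → ⊤ (no change)
  #15 pop 0: in=⊤ → ⊤ (no change)
  #16 pop 2: in=⊤ → ⊤ (no change)
  #17 pop 1: in=⊤ → ⊤ (no change)
  #18 pop 3: in=⊤ → ⊤ (was +); enqueue []

Fixpoint:
  val[0] = ⊤
  val[1] = ⊤
  val[2] = ⊤
  val[3] = ⊤
  val[4] = ⊤
  val[5] = ⊤
  val[6] = ⊤

⊤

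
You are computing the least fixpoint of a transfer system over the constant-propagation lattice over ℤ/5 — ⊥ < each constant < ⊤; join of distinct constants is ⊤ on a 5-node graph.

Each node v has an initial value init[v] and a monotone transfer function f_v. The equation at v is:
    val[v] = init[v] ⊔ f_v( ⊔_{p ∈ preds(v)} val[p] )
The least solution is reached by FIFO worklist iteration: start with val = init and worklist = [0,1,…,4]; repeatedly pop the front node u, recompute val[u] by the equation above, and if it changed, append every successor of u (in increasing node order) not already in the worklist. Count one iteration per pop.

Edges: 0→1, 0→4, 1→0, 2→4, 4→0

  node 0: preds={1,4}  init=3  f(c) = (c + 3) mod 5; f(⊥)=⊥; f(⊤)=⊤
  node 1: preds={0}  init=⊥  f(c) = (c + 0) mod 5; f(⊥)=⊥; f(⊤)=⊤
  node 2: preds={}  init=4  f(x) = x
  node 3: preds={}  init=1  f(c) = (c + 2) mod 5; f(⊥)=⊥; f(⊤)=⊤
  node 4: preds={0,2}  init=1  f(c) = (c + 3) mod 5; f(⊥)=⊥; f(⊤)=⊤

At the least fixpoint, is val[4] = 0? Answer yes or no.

no

Iteration log — 6 steps:
  step 1. node 0  ⊔preds=1  new=⊤  old=3  +wl: 
  step 2. node 1  ⊔preds=⊤  new=⊤  old=⊥  +wl: 0
  step 3. node 2  ⊔preds=⊥  new=4  stable
  step 4. node 3  ⊔preds=⊥  new=1  stable
  step 5. node 4  ⊔preds=⊤  new=⊤  old=1  +wl: 
  step 6. node 0  ⊔preds=⊤  new=⊤  stable

Least fixpoint reached:
  node 0: ⊤
  node 1: ⊤
  node 2: 4
  node 3: 1
  node 4: ⊤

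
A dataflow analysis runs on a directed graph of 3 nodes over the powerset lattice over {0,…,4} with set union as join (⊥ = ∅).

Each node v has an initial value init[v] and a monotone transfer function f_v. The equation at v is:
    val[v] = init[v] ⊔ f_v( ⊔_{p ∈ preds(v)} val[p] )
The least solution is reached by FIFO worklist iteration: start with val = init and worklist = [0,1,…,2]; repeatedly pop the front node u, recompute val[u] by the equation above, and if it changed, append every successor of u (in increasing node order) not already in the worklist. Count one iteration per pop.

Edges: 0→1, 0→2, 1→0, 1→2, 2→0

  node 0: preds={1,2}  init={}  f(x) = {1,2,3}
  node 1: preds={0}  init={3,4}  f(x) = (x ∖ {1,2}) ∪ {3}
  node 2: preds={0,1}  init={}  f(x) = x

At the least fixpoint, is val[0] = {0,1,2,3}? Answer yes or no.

no

Trace (4 dequeues):
  [1] u=0 | in {3,4} | out {1,2,3} | prev {} | push {}
  [2] u=1 | in {1,2,3} | out {3,4} | ==
  [3] u=2 | in {1,2,3,4} | out {1,2,3,4} | prev {} | push {0}
  [4] u=0 | in {1,2,3,4} | out {1,2,3} | ==

Converged values:
  [0] {1,2,3}
  [1] {3,4}
  [2] {1,2,3,4}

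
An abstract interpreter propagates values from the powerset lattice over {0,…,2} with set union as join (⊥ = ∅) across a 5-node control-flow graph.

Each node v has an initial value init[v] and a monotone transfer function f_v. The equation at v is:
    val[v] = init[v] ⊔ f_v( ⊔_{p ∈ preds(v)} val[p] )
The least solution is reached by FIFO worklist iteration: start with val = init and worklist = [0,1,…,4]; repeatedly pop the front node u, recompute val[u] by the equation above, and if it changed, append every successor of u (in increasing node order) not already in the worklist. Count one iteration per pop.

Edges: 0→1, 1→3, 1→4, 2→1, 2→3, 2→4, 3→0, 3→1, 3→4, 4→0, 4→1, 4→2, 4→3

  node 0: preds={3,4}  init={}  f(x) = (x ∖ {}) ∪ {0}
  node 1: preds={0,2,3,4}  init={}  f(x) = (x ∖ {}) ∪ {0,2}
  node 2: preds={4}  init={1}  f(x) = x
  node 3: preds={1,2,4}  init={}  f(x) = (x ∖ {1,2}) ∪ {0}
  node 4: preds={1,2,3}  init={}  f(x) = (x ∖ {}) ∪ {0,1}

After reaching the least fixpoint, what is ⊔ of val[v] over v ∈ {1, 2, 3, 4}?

Worklist (11 pops):
  #1 pop 0: in={} → {0} (was {}); enqueue []
  #2 pop 1: in={0,1} → {0,1,2} (was {}); enqueue []
  #3 pop 2: in={} → {1} (no change)
  #4 pop 3: in={0,1,2} → {0} (was {}); enqueue [0,1]
  #5 pop 4: in={0,1,2} → {0,1,2} (was {}); enqueue [2,3]
  #6 pop 0: in={0,1,2} → {0,1,2} (was {0}); enqueue []
  #7 pop 1: in={0,1,2} → {0,1,2} (no change)
  #8 pop 2: in={0,1,2} → {0,1,2} (was {1}); enqueue [1,4]
  #9 pop 3: in={0,1,2} → {0} (no change)
  #10 pop 1: in={0,1,2} → {0,1,2} (no change)
  #11 pop 4: in={0,1,2} → {0,1,2} (no change)

Fixpoint:
  val[0] = {0,1,2}
  val[1] = {0,1,2}
  val[2] = {0,1,2}
  val[3] = {0}
  val[4] = {0,1,2}

{0,1,2}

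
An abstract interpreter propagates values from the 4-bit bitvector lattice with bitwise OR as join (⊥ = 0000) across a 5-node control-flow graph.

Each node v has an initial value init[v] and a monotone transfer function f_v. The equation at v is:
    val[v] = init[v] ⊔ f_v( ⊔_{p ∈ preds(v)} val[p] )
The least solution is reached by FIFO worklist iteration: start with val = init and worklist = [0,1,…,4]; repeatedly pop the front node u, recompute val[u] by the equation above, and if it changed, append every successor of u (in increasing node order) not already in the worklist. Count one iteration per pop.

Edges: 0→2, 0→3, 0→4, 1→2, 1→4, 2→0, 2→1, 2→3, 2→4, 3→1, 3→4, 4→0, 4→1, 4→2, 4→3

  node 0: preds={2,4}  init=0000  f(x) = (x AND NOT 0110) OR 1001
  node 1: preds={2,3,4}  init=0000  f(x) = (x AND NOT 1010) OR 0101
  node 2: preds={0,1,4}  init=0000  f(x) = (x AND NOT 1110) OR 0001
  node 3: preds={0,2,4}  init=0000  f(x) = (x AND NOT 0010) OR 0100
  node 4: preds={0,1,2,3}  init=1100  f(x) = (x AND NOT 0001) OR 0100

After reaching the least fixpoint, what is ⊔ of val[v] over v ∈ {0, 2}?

1001

Worklist (7 pops):
  #1 pop 0: in=1100 → 1001 (was 0000); enqueue []
  #2 pop 1: in=1100 → 0101 (was 0000); enqueue []
  #3 pop 2: in=1101 → 0001 (was 0000); enqueue [0,1]
  #4 pop 3: in=1101 → 1101 (was 0000); enqueue []
  #5 pop 4: in=1101 → 1100 (no change)
  #6 pop 0: in=1101 → 1001 (no change)
  #7 pop 1: in=1101 → 0101 (no change)

Fixpoint:
  val[0] = 1001
  val[1] = 0101
  val[2] = 0001
  val[3] = 1101
  val[4] = 1100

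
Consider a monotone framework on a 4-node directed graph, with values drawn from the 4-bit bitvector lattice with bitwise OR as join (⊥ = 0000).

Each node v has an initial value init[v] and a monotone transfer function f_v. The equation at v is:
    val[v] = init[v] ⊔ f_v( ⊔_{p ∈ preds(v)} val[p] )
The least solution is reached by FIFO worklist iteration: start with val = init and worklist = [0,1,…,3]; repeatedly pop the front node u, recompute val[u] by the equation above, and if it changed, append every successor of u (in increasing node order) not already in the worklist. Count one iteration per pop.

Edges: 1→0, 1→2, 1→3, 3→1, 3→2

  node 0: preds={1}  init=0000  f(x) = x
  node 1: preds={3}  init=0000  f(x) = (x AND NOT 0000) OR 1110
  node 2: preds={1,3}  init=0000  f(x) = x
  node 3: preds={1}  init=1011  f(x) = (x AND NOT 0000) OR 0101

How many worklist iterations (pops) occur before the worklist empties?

7

Worklist (7 pops):
  #1 pop 0: in=0000 → 0000 (no change)
  #2 pop 1: in=1011 → 1111 (was 0000); enqueue [0]
  #3 pop 2: in=1111 → 1111 (was 0000); enqueue []
  #4 pop 3: in=1111 → 1111 (was 1011); enqueue [1,2]
  #5 pop 0: in=1111 → 1111 (was 0000); enqueue []
  #6 pop 1: in=1111 → 1111 (no change)
  #7 pop 2: in=1111 → 1111 (no change)

Fixpoint:
  val[0] = 1111
  val[1] = 1111
  val[2] = 1111
  val[3] = 1111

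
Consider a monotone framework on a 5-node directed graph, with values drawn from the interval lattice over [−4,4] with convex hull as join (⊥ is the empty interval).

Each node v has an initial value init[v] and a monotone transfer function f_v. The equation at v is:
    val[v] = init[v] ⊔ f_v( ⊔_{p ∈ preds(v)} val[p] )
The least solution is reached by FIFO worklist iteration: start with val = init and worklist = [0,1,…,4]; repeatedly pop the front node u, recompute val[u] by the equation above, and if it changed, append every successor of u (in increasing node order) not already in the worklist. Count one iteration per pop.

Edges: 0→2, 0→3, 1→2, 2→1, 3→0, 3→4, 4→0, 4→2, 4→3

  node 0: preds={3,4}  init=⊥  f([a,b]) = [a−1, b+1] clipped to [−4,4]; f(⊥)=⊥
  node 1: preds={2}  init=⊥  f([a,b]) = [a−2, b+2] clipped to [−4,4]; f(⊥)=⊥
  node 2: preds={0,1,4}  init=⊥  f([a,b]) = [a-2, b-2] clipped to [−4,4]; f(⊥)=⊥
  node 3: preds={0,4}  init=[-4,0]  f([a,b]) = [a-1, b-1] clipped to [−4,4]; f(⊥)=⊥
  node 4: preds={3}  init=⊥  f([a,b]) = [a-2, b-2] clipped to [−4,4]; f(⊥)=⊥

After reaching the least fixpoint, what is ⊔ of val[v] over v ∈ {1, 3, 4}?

Iteration log — 9 steps:
  step 1. node 0  ⊔preds=[-4,0]  new=[-4,1]  old=⊥  +wl: 
  step 2. node 1  ⊔preds=⊥  new=⊥  stable
  step 3. node 2  ⊔preds=[-4,1]  new=[-4,-1]  old=⊥  +wl: 1
  step 4. node 3  ⊔preds=[-4,1]  new=[-4,0]  stable
  step 5. node 4  ⊔preds=[-4,0]  new=[-4,-2]  old=⊥  +wl: 0,2,3
  step 6. node 1  ⊔preds=[-4,-1]  new=[-4,1]  old=⊥  +wl: 
  step 7. node 0  ⊔preds=[-4,0]  new=[-4,1]  stable
  step 8. node 2  ⊔preds=[-4,1]  new=[-4,-1]  stable
  step 9. node 3  ⊔preds=[-4,1]  new=[-4,0]  stable

Least fixpoint reached:
  node 0: [-4,1]
  node 1: [-4,1]
  node 2: [-4,-1]
  node 3: [-4,0]
  node 4: [-4,-2]

[-4,1]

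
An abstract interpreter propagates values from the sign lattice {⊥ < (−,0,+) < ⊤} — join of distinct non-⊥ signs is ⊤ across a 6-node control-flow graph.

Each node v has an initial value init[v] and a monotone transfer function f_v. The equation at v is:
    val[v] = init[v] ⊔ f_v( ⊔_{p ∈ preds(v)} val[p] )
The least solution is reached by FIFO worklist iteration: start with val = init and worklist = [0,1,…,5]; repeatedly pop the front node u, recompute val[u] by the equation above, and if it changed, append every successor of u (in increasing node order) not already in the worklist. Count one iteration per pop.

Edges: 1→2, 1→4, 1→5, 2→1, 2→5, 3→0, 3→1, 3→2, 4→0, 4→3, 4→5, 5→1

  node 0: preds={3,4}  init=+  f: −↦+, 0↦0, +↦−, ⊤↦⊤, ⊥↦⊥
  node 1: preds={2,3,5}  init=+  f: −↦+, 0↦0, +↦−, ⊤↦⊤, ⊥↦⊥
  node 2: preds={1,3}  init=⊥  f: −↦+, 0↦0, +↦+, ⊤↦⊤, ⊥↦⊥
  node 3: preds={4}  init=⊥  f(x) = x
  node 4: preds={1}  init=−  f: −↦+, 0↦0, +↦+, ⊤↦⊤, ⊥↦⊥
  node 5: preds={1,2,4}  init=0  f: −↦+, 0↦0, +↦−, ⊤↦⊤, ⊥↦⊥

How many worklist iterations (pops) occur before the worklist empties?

Iteration log — 13 steps:
  step 1. node 0  ⊔preds=−  new=+  stable
  step 2. node 1  ⊔preds=0  new=⊤  old=+  +wl: 
  step 3. node 2  ⊔preds=⊤  new=⊤  old=⊥  +wl: 1
  step 4. node 3  ⊔preds=−  new=−  old=⊥  +wl: 0,2
  step 5. node 4  ⊔preds=⊤  new=⊤  old=−  +wl: 3
  step 6. node 5  ⊔preds=⊤  new=⊤  old=0  +wl: 
  step 7. node 1  ⊔preds=⊤  new=⊤  stable
  step 8. node 0  ⊔preds=⊤  new=⊤  old=+  +wl: 
  step 9. node 2  ⊔preds=⊤  new=⊤  stable
  step 10. node 3  ⊔preds=⊤  new=⊤  old=−  +wl: 0,1,2
  step 11. node 0  ⊔preds=⊤  new=⊤  stable
  step 12. node 1  ⊔preds=⊤  new=⊤  stable
  step 13. node 2  ⊔preds=⊤  new=⊤  stable

Least fixpoint reached:
  node 0: ⊤
  node 1: ⊤
  node 2: ⊤
  node 3: ⊤
  node 4: ⊤
  node 5: ⊤

13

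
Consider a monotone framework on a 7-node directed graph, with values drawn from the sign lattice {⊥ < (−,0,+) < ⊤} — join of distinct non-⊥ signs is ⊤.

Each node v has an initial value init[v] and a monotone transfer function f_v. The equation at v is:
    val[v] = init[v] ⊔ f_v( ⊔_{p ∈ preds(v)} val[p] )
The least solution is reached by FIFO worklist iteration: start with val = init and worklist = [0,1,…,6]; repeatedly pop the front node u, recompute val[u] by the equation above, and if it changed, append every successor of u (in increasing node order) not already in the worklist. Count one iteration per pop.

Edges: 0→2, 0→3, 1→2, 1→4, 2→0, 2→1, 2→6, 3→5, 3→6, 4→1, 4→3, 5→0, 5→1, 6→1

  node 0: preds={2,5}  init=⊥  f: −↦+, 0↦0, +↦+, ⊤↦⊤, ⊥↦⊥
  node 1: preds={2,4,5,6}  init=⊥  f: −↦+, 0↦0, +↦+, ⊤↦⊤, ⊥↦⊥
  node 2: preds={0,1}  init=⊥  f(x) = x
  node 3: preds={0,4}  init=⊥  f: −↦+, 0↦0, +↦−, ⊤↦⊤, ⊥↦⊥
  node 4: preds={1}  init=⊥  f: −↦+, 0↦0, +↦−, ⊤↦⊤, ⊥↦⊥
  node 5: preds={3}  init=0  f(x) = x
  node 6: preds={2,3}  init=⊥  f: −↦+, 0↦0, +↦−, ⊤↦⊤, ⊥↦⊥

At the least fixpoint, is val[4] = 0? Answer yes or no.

Trace (10 dequeues):
  [1] u=0 | in 0 | out 0 | prev ⊥ | push {}
  [2] u=1 | in 0 | out 0 | prev ⊥ | push {}
  [3] u=2 | in 0 | out 0 | prev ⊥ | push {0,1}
  [4] u=3 | in 0 | out 0 | prev ⊥ | push {}
  [5] u=4 | in 0 | out 0 | prev ⊥ | push {3}
  [6] u=5 | in 0 | out 0 | ==
  [7] u=6 | in 0 | out 0 | prev ⊥ | push {}
  [8] u=0 | in 0 | out 0 | ==
  [9] u=1 | in 0 | out 0 | ==
  [10] u=3 | in 0 | out 0 | ==

Converged values:
  [0] 0
  [1] 0
  [2] 0
  [3] 0
  [4] 0
  [5] 0
  [6] 0

yes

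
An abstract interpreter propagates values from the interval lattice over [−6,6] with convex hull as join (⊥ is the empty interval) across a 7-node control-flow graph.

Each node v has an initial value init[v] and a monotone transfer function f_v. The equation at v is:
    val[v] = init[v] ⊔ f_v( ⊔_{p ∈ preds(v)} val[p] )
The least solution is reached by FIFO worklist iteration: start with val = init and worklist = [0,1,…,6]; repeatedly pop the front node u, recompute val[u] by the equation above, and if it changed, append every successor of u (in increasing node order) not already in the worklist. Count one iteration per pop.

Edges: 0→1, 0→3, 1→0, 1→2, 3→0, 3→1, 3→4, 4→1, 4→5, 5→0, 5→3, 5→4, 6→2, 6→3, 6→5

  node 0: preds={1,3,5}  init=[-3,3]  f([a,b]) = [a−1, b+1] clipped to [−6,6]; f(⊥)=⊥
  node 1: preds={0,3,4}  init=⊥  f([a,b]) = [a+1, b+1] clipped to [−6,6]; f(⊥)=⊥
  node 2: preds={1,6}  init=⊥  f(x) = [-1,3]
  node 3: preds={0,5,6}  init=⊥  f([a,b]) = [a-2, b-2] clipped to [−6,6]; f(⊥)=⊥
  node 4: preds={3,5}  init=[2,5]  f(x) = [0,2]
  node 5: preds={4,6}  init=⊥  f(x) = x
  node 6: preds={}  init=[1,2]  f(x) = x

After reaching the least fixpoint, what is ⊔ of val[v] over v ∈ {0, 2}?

[-6,6]

Worklist (14 pops):
  #1 pop 0: in=⊥ → [-3,3] (no change)
  #2 pop 1: in=[-3,5] → [-2,6] (was ⊥); enqueue [0]
  #3 pop 2: in=[-2,6] → [-1,3] (was ⊥); enqueue []
  #4 pop 3: in=[-3,3] → [-5,1] (was ⊥); enqueue [1]
  #5 pop 4: in=[-5,1] → [0,5] (was [2,5]); enqueue []
  #6 pop 5: in=[0,5] → [0,5] (was ⊥); enqueue [3,4]
  #7 pop 6: in=⊥ → [1,2] (no change)
  #8 pop 0: in=[-5,6] → [-6,6] (was [-3,3]); enqueue []
  #9 pop 1: in=[-6,6] → [-5,6] (was [-2,6]); enqueue [0,2]
  #10 pop 3: in=[-6,6] → [-6,4] (was [-5,1]); enqueue [1]
  #11 pop 4: in=[-6,5] → [0,5] (no change)
  #12 pop 0: in=[-6,6] → [-6,6] (no change)
  #13 pop 2: in=[-5,6] → [-1,3] (no change)
  #14 pop 1: in=[-6,6] → [-5,6] (no change)

Fixpoint:
  val[0] = [-6,6]
  val[1] = [-5,6]
  val[2] = [-1,3]
  val[3] = [-6,4]
  val[4] = [0,5]
  val[5] = [0,5]
  val[6] = [1,2]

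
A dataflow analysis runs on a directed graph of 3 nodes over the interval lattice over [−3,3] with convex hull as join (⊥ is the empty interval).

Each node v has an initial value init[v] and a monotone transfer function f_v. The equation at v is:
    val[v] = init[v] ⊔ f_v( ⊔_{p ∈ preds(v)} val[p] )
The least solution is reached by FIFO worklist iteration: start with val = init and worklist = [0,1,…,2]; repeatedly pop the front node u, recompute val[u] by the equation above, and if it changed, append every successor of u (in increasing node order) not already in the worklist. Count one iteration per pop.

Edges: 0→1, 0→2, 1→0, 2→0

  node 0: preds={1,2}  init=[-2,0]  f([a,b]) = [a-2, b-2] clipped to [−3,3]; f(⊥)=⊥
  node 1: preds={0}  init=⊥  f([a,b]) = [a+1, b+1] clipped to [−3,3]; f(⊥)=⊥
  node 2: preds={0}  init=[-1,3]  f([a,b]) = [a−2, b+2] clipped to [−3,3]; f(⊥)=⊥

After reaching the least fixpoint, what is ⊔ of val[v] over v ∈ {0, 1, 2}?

[-3,3]

Worklist (4 pops):
  #1 pop 0: in=[-1,3] → [-3,1] (was [-2,0]); enqueue []
  #2 pop 1: in=[-3,1] → [-2,2] (was ⊥); enqueue [0]
  #3 pop 2: in=[-3,1] → [-3,3] (was [-1,3]); enqueue []
  #4 pop 0: in=[-3,3] → [-3,1] (no change)

Fixpoint:
  val[0] = [-3,1]
  val[1] = [-2,2]
  val[2] = [-3,3]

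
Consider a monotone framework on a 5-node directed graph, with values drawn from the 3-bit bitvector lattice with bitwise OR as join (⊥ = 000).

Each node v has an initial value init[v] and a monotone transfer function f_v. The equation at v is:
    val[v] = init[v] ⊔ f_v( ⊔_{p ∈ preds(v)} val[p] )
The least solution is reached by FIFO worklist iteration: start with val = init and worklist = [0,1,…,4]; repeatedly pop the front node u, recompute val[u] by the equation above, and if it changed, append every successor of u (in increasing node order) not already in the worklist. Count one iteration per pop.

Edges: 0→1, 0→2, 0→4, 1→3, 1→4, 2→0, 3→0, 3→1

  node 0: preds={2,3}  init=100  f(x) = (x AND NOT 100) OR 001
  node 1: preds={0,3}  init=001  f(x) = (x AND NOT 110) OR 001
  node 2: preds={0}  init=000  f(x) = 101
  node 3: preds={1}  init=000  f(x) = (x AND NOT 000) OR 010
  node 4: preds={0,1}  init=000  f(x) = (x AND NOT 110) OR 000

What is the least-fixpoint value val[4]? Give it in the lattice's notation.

Worklist (9 pops):
  #1 pop 0: in=000 → 101 (was 100); enqueue []
  #2 pop 1: in=101 → 001 (no change)
  #3 pop 2: in=101 → 101 (was 000); enqueue [0]
  #4 pop 3: in=001 → 011 (was 000); enqueue [1]
  #5 pop 4: in=101 → 001 (was 000); enqueue []
  #6 pop 0: in=111 → 111 (was 101); enqueue [2,4]
  #7 pop 1: in=111 → 001 (no change)
  #8 pop 2: in=111 → 101 (no change)
  #9 pop 4: in=111 → 001 (no change)

Fixpoint:
  val[0] = 111
  val[1] = 001
  val[2] = 101
  val[3] = 011
  val[4] = 001

001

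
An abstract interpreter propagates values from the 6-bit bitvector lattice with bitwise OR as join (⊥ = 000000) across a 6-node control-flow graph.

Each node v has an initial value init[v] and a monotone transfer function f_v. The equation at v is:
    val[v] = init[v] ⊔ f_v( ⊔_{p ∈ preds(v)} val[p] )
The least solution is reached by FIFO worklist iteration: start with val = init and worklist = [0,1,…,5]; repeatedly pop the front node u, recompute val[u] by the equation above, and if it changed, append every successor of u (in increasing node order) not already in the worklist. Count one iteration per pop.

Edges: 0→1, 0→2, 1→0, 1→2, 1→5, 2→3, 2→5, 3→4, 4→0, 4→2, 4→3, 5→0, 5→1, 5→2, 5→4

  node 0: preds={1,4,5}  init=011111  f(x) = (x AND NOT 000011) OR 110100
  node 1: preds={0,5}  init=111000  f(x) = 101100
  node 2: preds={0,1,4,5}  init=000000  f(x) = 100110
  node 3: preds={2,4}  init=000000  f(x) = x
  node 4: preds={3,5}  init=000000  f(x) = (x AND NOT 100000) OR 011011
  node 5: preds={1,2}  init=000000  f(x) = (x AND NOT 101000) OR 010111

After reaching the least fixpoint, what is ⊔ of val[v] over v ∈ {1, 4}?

111111

Iteration log — 11 steps:
  step 1. node 0  ⊔preds=111000  new=111111  old=011111  +wl: 
  step 2. node 1  ⊔preds=111111  new=111100  old=111000  +wl: 0
  step 3. node 2  ⊔preds=111111  new=100110  old=000000  +wl: 
  step 4. node 3  ⊔preds=100110  new=100110  old=000000  +wl: 
  step 5. node 4  ⊔preds=100110  new=011111  old=000000  +wl: 2,3
  step 6. node 5  ⊔preds=111110  new=010111  old=000000  +wl: 1,4
  step 7. node 0  ⊔preds=111111  new=111111  stable
  step 8. node 2  ⊔preds=111111  new=100110  stable
  step 9. node 3  ⊔preds=111111  new=111111  old=100110  +wl: 
  step 10. node 1  ⊔preds=111111  new=111100  stable
  step 11. node 4  ⊔preds=111111  new=011111  stable

Least fixpoint reached:
  node 0: 111111
  node 1: 111100
  node 2: 100110
  node 3: 111111
  node 4: 011111
  node 5: 010111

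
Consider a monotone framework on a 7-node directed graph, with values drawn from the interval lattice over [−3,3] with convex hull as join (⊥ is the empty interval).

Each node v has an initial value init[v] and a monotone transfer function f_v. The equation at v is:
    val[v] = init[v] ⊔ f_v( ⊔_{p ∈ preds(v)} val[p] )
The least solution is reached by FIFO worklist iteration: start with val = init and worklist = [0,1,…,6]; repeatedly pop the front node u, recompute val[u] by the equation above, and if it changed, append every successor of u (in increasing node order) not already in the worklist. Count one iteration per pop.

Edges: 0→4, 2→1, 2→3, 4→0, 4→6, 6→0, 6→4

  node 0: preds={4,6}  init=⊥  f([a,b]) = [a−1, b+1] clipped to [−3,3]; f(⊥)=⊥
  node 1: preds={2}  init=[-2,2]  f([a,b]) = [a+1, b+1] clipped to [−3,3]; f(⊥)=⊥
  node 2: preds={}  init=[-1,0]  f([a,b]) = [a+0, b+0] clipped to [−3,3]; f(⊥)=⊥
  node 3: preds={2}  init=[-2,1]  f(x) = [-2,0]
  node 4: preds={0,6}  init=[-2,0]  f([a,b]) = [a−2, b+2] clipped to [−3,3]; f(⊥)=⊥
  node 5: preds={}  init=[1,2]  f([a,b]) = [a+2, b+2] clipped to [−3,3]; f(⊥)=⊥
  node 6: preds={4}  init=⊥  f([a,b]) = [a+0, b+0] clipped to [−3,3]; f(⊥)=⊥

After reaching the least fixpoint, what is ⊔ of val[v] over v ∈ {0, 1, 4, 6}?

[-3,3]

Iteration log — 9 steps:
  step 1. node 0  ⊔preds=[-2,0]  new=[-3,1]  old=⊥  +wl: 
  step 2. node 1  ⊔preds=[-1,0]  new=[-2,2]  stable
  step 3. node 2  ⊔preds=⊥  new=[-1,0]  stable
  step 4. node 3  ⊔preds=[-1,0]  new=[-2,1]  stable
  step 5. node 4  ⊔preds=[-3,1]  new=[-3,3]  old=[-2,0]  +wl: 0
  step 6. node 5  ⊔preds=⊥  new=[1,2]  stable
  step 7. node 6  ⊔preds=[-3,3]  new=[-3,3]  old=⊥  +wl: 4
  step 8. node 0  ⊔preds=[-3,3]  new=[-3,3]  old=[-3,1]  +wl: 
  step 9. node 4  ⊔preds=[-3,3]  new=[-3,3]  stable

Least fixpoint reached:
  node 0: [-3,3]
  node 1: [-2,2]
  node 2: [-1,0]
  node 3: [-2,1]
  node 4: [-3,3]
  node 5: [1,2]
  node 6: [-3,3]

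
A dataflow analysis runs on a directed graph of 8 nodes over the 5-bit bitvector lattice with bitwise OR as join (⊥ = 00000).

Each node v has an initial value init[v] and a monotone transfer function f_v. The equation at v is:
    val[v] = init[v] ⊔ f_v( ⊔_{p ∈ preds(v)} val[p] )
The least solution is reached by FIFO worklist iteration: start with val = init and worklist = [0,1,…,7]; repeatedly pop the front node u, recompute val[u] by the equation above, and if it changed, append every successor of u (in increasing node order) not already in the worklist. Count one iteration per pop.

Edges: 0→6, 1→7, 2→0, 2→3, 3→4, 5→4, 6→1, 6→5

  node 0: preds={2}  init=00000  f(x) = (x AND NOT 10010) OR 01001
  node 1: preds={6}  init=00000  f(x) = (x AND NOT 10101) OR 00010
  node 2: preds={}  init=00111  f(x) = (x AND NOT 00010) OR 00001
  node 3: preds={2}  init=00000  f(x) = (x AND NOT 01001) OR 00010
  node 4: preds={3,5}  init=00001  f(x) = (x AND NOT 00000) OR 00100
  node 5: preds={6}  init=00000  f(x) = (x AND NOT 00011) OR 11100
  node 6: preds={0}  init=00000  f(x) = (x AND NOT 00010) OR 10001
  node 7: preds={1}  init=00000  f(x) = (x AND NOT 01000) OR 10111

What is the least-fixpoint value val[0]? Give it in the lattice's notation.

Trace (12 dequeues):
  [1] u=0 | in 00111 | out 01101 | prev 00000 | push {}
  [2] u=1 | in 00000 | out 00010 | prev 00000 | push {}
  [3] u=2 | in 00000 | out 00111 | ==
  [4] u=3 | in 00111 | out 00110 | prev 00000 | push {}
  [5] u=4 | in 00110 | out 00111 | prev 00001 | push {}
  [6] u=5 | in 00000 | out 11100 | prev 00000 | push {4}
  [7] u=6 | in 01101 | out 11101 | prev 00000 | push {1,5}
  [8] u=7 | in 00010 | out 10111 | prev 00000 | push {}
  [9] u=4 | in 11110 | out 11111 | prev 00111 | push {}
  [10] u=1 | in 11101 | out 01010 | prev 00010 | push {7}
  [11] u=5 | in 11101 | out 11100 | ==
  [12] u=7 | in 01010 | out 10111 | ==

Converged values:
  [0] 01101
  [1] 01010
  [2] 00111
  [3] 00110
  [4] 11111
  [5] 11100
  [6] 11101
  [7] 10111

01101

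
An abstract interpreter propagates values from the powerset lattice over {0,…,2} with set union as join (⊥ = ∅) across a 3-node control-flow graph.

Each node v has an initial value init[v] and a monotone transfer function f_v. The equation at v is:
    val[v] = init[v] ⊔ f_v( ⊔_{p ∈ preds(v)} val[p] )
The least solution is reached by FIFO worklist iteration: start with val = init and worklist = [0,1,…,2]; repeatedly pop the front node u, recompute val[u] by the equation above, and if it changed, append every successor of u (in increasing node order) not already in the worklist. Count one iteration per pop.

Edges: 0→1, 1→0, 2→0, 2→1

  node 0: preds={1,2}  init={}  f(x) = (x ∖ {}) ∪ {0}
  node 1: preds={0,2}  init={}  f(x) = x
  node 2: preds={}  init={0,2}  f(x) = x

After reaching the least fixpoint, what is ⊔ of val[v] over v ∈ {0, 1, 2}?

Worklist (4 pops):
  #1 pop 0: in={0,2} → {0,2} (was {}); enqueue []
  #2 pop 1: in={0,2} → {0,2} (was {}); enqueue [0]
  #3 pop 2: in={} → {0,2} (no change)
  #4 pop 0: in={0,2} → {0,2} (no change)

Fixpoint:
  val[0] = {0,2}
  val[1] = {0,2}
  val[2] = {0,2}

{0,2}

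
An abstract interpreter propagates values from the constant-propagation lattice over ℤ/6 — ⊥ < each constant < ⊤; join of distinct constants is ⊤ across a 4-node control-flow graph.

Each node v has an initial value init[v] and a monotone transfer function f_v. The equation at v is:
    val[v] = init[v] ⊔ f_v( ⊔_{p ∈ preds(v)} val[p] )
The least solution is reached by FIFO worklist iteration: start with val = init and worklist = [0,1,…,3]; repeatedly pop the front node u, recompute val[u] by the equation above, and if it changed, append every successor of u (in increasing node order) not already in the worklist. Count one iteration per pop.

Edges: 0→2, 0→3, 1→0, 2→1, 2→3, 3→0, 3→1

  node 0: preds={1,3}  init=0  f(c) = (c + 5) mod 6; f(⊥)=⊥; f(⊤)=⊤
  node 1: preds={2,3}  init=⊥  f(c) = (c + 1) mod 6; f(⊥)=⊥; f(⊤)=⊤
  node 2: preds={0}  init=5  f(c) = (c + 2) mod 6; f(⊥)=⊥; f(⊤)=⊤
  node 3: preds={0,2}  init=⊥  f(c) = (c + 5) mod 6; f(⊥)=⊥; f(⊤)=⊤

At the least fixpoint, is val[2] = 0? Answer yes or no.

Worklist (9 pops):
  #1 pop 0: in=⊥ → 0 (no change)
  #2 pop 1: in=5 → 0 (was ⊥); enqueue [0]
  #3 pop 2: in=0 → ⊤ (was 5); enqueue [1]
  #4 pop 3: in=⊤ → ⊤ (was ⊥); enqueue []
  #5 pop 0: in=⊤ → ⊤ (was 0); enqueue [2,3]
  #6 pop 1: in=⊤ → ⊤ (was 0); enqueue [0]
  #7 pop 2: in=⊤ → ⊤ (no change)
  #8 pop 3: in=⊤ → ⊤ (no change)
  #9 pop 0: in=⊤ → ⊤ (no change)

Fixpoint:
  val[0] = ⊤
  val[1] = ⊤
  val[2] = ⊤
  val[3] = ⊤

no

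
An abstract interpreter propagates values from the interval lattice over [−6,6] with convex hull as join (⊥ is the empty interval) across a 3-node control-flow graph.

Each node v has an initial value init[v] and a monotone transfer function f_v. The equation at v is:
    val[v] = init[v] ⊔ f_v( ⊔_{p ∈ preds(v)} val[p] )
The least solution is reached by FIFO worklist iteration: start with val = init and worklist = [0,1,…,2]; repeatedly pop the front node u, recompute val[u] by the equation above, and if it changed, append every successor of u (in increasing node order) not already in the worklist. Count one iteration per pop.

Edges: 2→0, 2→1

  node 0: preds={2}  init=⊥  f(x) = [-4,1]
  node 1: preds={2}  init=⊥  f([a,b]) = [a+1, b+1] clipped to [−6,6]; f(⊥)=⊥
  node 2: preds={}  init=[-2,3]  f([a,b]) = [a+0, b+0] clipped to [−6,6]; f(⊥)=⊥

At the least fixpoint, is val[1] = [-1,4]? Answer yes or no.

yes

Trace (3 dequeues):
  [1] u=0 | in [-2,3] | out [-4,1] | prev ⊥ | push {}
  [2] u=1 | in [-2,3] | out [-1,4] | prev ⊥ | push {}
  [3] u=2 | in ⊥ | out [-2,3] | ==

Converged values:
  [0] [-4,1]
  [1] [-1,4]
  [2] [-2,3]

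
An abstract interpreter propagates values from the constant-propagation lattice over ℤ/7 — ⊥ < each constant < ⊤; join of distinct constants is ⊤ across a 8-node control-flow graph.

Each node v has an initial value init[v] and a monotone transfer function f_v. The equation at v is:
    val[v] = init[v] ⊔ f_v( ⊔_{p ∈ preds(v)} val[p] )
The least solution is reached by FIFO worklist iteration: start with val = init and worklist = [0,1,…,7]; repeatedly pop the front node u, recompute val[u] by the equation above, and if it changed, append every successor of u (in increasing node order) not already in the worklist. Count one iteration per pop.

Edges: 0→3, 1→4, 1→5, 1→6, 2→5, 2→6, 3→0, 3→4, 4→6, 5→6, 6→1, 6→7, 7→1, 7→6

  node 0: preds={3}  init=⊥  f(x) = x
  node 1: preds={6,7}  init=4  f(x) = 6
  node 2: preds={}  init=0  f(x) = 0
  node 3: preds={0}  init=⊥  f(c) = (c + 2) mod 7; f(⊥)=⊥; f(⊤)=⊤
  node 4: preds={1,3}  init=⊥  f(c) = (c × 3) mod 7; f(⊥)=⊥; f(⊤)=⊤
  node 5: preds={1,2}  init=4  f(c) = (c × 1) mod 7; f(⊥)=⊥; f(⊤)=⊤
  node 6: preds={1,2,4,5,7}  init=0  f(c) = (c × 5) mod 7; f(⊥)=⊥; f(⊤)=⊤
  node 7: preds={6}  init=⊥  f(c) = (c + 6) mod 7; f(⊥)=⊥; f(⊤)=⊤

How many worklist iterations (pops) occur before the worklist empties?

10

Trace (10 dequeues):
  [1] u=0 | in ⊥ | out ⊥ | ==
  [2] u=1 | in 0 | out ⊤ | prev 4 | push {}
  [3] u=2 | in ⊥ | out 0 | ==
  [4] u=3 | in ⊥ | out ⊥ | ==
  [5] u=4 | in ⊤ | out ⊤ | prev ⊥ | push {}
  [6] u=5 | in ⊤ | out ⊤ | prev 4 | push {}
  [7] u=6 | in ⊤ | out ⊤ | prev 0 | push {1}
  [8] u=7 | in ⊤ | out ⊤ | prev ⊥ | push {6}
  [9] u=1 | in ⊤ | out ⊤ | ==
  [10] u=6 | in ⊤ | out ⊤ | ==

Converged values:
  [0] ⊥
  [1] ⊤
  [2] 0
  [3] ⊥
  [4] ⊤
  [5] ⊤
  [6] ⊤
  [7] ⊤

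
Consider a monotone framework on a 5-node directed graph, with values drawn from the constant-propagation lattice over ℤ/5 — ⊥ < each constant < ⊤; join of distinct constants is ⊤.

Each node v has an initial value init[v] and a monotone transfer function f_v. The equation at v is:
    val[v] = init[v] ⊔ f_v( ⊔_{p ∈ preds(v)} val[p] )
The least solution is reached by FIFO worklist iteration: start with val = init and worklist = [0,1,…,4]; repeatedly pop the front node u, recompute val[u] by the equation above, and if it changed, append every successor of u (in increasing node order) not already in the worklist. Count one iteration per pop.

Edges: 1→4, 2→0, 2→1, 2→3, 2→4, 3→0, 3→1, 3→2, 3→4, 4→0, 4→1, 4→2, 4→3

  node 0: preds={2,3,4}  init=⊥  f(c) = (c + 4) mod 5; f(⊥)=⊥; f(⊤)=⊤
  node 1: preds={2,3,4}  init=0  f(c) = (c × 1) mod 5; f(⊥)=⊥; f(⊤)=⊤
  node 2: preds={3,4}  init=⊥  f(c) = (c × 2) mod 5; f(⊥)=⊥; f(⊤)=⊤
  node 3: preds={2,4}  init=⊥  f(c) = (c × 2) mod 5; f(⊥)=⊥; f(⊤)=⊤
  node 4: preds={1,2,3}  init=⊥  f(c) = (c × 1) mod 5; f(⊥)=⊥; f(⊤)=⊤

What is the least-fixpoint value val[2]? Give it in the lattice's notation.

0

Iteration log — 13 steps:
  step 1. node 0  ⊔preds=⊥  new=⊥  stable
  step 2. node 1  ⊔preds=⊥  new=0  stable
  step 3. node 2  ⊔preds=⊥  new=⊥  stable
  step 4. node 3  ⊔preds=⊥  new=⊥  stable
  step 5. node 4  ⊔preds=0  new=0  old=⊥  +wl: 0,1,2,3
  step 6. node 0  ⊔preds=0  new=4  old=⊥  +wl: 
  step 7. node 1  ⊔preds=0  new=0  stable
  step 8. node 2  ⊔preds=0  new=0  old=⊥  +wl: 0,1,4
  step 9. node 3  ⊔preds=0  new=0  old=⊥  +wl: 2
  step 10. node 0  ⊔preds=0  new=4  stable
  step 11. node 1  ⊔preds=0  new=0  stable
  step 12. node 4  ⊔preds=0  new=0  stable
  step 13. node 2  ⊔preds=0  new=0  stable

Least fixpoint reached:
  node 0: 4
  node 1: 0
  node 2: 0
  node 3: 0
  node 4: 0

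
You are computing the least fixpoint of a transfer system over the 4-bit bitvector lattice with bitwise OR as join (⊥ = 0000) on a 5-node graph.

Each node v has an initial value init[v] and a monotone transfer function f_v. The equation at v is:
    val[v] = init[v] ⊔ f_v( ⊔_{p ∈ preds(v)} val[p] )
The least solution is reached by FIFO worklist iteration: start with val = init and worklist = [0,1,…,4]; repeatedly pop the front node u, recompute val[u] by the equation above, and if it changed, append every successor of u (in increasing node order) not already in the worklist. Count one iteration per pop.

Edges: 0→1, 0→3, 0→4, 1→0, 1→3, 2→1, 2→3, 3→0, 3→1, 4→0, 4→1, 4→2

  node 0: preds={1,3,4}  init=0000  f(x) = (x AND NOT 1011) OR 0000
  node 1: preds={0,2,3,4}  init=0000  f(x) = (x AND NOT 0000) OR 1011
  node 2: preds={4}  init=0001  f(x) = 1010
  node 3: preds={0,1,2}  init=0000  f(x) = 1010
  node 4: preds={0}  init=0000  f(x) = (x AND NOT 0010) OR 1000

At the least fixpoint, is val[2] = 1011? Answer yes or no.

Worklist (8 pops):
  #1 pop 0: in=0000 → 0000 (no change)
  #2 pop 1: in=0001 → 1011 (was 0000); enqueue [0]
  #3 pop 2: in=0000 → 1011 (was 0001); enqueue [1]
  #4 pop 3: in=1011 → 1010 (was 0000); enqueue []
  #5 pop 4: in=0000 → 1000 (was 0000); enqueue [2]
  #6 pop 0: in=1011 → 0000 (no change)
  #7 pop 1: in=1011 → 1011 (no change)
  #8 pop 2: in=1000 → 1011 (no change)

Fixpoint:
  val[0] = 0000
  val[1] = 1011
  val[2] = 1011
  val[3] = 1010
  val[4] = 1000

yes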